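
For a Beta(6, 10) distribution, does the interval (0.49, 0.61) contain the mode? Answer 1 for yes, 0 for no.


Mode of Beta(a,b) = (a-1)/(a+b-2)
= (6-1)/(6+10-2) = 0.3571
Check: 0.49 <= 0.3571 <= 0.61?
Result: 0

0


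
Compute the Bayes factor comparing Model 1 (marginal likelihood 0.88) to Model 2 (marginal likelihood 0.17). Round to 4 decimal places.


BF12 = marginal likelihood of M1 / marginal likelihood of M2
= 0.88/0.17
= 5.1765

5.1765


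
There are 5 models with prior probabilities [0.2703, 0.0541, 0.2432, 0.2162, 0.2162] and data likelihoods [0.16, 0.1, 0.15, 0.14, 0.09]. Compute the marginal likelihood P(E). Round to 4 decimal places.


P(E) = sum over models of P(M_i) * P(E|M_i)
= 0.2703*0.16 + 0.0541*0.1 + 0.2432*0.15 + 0.2162*0.14 + 0.2162*0.09
= 0.1349

0.1349


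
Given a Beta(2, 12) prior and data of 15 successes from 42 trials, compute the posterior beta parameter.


Number of failures = 42 - 15 = 27
Posterior beta = 12 + 27 = 39

39


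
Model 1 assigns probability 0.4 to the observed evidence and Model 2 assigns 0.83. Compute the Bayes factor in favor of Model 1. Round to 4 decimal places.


BF = P(data|M1) / P(data|M2)
= 0.4 / 0.83 = 0.4819

0.4819


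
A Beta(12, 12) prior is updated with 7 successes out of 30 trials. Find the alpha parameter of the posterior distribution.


In the Beta-Binomial conjugate update:
alpha_post = alpha_prior + successes
= 12 + 7
= 19

19


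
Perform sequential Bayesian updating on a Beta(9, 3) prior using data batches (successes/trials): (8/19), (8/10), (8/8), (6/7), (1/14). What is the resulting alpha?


Accumulate successes: 31
Posterior alpha = prior alpha + sum of successes
= 9 + 31 = 40

40


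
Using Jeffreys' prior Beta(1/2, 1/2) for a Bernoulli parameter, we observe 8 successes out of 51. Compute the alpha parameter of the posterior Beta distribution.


Conjugate update: Beta(0.5 + k, 0.5 + n - k).
k = 8, n - k = 43
Posterior alpha = 0.5 + k = 0.5 + 8 = 8.5

8.5


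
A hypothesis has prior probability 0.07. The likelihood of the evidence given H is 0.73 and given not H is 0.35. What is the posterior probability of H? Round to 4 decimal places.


Using Bayes' theorem:
P(E) = 0.07 * 0.73 + 0.93 * 0.35
P(E) = 0.3766
P(H|E) = (0.07 * 0.73) / 0.3766 = 0.1357

0.1357


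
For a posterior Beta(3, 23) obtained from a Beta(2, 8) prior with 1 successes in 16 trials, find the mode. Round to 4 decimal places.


Mode = (alpha - 1) / (alpha + beta - 2)
= 2 / 24
= 0.0833

0.0833


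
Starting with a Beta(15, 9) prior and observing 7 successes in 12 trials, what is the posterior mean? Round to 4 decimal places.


Posterior parameters: alpha = 15 + 7 = 22
beta = 9 + 5 = 14
Posterior mean = alpha / (alpha + beta) = 22 / 36
= 0.6111

0.6111


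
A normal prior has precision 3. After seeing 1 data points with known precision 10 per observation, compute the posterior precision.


In the conjugate normal model, precisions add:
tau_posterior = tau_prior + n * tau_data
= 3 + 1*10 = 13

13


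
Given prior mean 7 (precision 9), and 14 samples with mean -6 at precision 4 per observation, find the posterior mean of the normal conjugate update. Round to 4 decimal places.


The posterior mean is a precision-weighted average of prior and data.
Post. prec. = 9 + 56 = 65
Post. mean = (63 + -336)/65 = -273/65 = -4.2

-4.2


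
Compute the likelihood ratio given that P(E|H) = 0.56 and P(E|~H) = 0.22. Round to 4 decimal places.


LR = P(E|H) / P(E|~H)
= 0.56 / 0.22 = 2.5455

2.5455


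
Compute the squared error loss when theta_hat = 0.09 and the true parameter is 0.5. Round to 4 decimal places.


L = (theta_hat - theta_true)^2
= (0.09 - 0.5)^2
= -0.41^2 = 0.1681

0.1681


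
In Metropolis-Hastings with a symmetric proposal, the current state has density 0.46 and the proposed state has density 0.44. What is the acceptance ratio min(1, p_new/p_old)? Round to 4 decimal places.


Ratio = p_new / p_old = 0.44 / 0.46 = 0.9565
Acceptance = min(1, 0.9565) = 0.9565

0.9565


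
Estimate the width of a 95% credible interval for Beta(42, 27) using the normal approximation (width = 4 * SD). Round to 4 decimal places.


For Beta(a,b): Var = ab/((a+b)^2(a+b+1))
Var = 0.0034, SD = 0.0583
Approximate 95% CI width = 4 * 0.0583 = 0.2333

0.2333


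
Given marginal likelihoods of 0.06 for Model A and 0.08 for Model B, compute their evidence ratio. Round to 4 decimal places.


Ratio = ML(A) / ML(B) = 0.06/0.08
= 0.75

0.75


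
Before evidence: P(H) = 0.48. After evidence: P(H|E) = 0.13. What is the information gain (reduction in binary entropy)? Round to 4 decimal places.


Prior entropy = 0.9988
Posterior entropy = 0.5574
Information gain = 0.9988 - 0.5574 = 0.4414

0.4414


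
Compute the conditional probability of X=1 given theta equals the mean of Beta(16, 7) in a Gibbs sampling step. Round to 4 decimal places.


Mean of Beta(16, 7) = 0.6957
P(X=1 | theta=0.6957) = 0.6957

0.6957


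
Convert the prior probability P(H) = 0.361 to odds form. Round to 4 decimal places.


P(not H) = 1 - 0.361 = 0.639
Odds = 0.361 / 0.639 = 0.5649

0.5649


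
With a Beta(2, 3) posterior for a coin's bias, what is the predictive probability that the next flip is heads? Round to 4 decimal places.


The predictive probability equals the posterior mean.
P(next = heads) = alpha / (alpha + beta)
= 2 / 5 = 0.4

0.4


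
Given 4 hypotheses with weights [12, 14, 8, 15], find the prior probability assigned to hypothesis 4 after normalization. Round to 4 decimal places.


To normalize, divide each weight by the sum of all weights.
Sum = 49
Prior(H4) = 15/49 = 0.3061

0.3061


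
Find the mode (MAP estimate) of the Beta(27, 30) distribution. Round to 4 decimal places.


For Beta(a,b) with a,b > 1:
Mode = (a-1)/(a+b-2) = (27-1)/(57-2)
= 26/55 = 0.4727

0.4727


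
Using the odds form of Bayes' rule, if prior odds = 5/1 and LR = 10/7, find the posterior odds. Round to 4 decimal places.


Bayes' rule in odds form: posterior odds = prior odds * LR
= (5 * 10) / (1 * 7)
= 50/7 = 7.1429

7.1429


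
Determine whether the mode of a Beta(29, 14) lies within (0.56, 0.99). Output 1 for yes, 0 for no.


First find the mode: (a-1)/(a+b-2) = 0.6829
Is 0.6829 in (0.56, 0.99)? 1

1


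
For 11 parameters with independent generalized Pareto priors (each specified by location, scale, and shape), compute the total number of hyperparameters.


A generalized Pareto prior has 3 hyperparameters per parameter.
Total = 11 * 3 = 33

33


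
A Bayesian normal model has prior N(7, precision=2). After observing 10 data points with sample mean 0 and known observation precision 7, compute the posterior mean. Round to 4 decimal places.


Posterior mean = (prior_precision * prior_mean + n * data_precision * data_mean) / (prior_precision + n * data_precision)
Numerator = 2*7 + 10*7*0 = 14
Denominator = 2 + 10*7 = 72
Posterior mean = 0.1944

0.1944


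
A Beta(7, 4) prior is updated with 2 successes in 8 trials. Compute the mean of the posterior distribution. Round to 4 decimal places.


After update: Beta(9, 10)
Mean = 9 / (9 + 10) = 9 / 19
= 0.4737

0.4737


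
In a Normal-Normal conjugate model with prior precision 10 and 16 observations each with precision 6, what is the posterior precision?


Posterior precision = prior precision + n * observation precision
= 10 + 16 * 6
= 10 + 96 = 106

106


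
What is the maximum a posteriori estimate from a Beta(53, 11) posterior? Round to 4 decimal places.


The MAP estimate equals the mode of the distribution.
Mode of Beta(a,b) = (a-1)/(a+b-2)
= 52/62
= 0.8387

0.8387


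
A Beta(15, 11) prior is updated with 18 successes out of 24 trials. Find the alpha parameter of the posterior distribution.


In the Beta-Binomial conjugate update:
alpha_post = alpha_prior + successes
= 15 + 18
= 33

33


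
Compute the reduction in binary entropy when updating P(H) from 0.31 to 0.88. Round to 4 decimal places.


H_before = -p*log2(p) - (1-p)*log2(1-p) for p=0.31: 0.8932
H_after for p=0.88: 0.5294
Reduction = 0.8932 - 0.5294 = 0.3638

0.3638


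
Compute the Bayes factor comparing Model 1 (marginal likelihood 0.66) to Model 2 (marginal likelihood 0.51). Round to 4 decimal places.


BF12 = marginal likelihood of M1 / marginal likelihood of M2
= 0.66/0.51
= 1.2941

1.2941


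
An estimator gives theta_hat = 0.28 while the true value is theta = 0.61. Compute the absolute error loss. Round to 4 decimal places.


The absolute error loss is |theta_hat - theta|
= |0.28 - 0.61|
= 0.33

0.33


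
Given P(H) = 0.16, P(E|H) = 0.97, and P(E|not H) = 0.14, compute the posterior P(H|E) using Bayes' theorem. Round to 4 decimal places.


By Bayes' theorem: P(H|E) = P(E|H)*P(H) / P(E)
P(E) = P(E|H)*P(H) + P(E|not H)*P(not H)
P(E) = 0.97*0.16 + 0.14*0.84 = 0.2728
P(H|E) = 0.97*0.16 / 0.2728 = 0.5689

0.5689


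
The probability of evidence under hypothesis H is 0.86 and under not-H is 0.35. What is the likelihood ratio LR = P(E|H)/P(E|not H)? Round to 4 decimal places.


LR = 0.86 / 0.35
= 2.4571

2.4571


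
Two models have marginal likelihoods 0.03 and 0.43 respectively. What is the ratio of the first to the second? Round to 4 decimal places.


Evidence ratio = 0.03 / 0.43
= 0.0698

0.0698


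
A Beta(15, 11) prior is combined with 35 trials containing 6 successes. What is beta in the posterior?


In conjugate updating:
beta_posterior = beta_prior + (n - k)
= 11 + (35 - 6)
= 11 + 29 = 40

40


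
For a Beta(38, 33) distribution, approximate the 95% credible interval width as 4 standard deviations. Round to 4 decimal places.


Variance of Beta(a,b) = ab / ((a+b)^2 * (a+b+1))
= 38*33 / ((71)^2 * 72)
= 0.0035
SD = sqrt(0.0035) = 0.0588
Width = 4 * SD = 0.2351

0.2351


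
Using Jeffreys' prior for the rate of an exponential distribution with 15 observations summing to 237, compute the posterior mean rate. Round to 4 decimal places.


Jeffreys' prior leads to posterior Gamma(15, 237).
Mean = 15/237 = 0.0633

0.0633


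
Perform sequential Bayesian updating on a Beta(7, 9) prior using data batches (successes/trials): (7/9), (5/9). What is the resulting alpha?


Accumulate successes: 12
Posterior alpha = prior alpha + sum of successes
= 7 + 12 = 19

19


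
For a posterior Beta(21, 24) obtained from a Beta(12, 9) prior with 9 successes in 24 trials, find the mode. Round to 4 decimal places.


Mode = (alpha - 1) / (alpha + beta - 2)
= 20 / 43
= 0.4651

0.4651


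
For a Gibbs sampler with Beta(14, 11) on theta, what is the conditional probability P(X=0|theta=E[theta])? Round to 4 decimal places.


E[theta] = 14/(14+11) = 0.56
P(X=0|theta) = 1 - theta = 0.44

0.44


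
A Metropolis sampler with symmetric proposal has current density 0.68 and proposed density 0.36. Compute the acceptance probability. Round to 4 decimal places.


For symmetric proposals, acceptance = min(1, pi(x*)/pi(x))
= min(1, 0.36/0.68)
= min(1, 0.5294) = 0.5294

0.5294


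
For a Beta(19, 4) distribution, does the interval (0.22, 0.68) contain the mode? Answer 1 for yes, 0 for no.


Mode of Beta(a,b) = (a-1)/(a+b-2)
= (19-1)/(19+4-2) = 0.8571
Check: 0.22 <= 0.8571 <= 0.68?
Result: 0

0


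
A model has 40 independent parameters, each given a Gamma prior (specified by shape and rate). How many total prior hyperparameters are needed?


Each Gamma prior needs 2 hyperparameters (shape and rate).
Total = 2 * 40 = 80

80


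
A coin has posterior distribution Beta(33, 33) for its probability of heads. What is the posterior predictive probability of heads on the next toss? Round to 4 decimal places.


Posterior predictive = E[theta] = alpha/(alpha+beta)
= 33/66
= 0.5

0.5


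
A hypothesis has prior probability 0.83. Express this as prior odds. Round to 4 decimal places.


Odds = P(H) / P(not H) = 0.83 / 0.17
= 4.8824

4.8824


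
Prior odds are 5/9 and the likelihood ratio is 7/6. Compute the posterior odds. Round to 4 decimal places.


Posterior odds = prior odds * likelihood ratio
= (5/9) * (7/6)
= 35 / 54
= 0.6481

0.6481


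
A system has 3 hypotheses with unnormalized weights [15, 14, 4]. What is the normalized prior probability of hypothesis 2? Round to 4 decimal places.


The normalized prior is the weight divided by the total.
Total weight = 33
P(H2) = 14 / 33 = 0.4242

0.4242


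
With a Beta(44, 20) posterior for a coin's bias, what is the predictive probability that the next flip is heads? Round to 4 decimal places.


The predictive probability equals the posterior mean.
P(next = heads) = alpha / (alpha + beta)
= 44 / 64 = 0.6875

0.6875


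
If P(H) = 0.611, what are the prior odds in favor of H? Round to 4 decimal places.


Prior odds = P(H) / (1 - P(H))
= 0.611 / 0.389
= 1.5707

1.5707


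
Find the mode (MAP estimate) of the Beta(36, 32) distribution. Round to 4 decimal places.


For Beta(a,b) with a,b > 1:
Mode = (a-1)/(a+b-2) = (36-1)/(68-2)
= 35/66 = 0.5303

0.5303


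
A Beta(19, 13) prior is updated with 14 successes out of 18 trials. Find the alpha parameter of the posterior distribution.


In the Beta-Binomial conjugate update:
alpha_post = alpha_prior + successes
= 19 + 14
= 33

33


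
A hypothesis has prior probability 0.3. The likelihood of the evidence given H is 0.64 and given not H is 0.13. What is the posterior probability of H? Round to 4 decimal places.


Using Bayes' theorem:
P(E) = 0.3 * 0.64 + 0.7 * 0.13
P(E) = 0.283
P(H|E) = (0.3 * 0.64) / 0.283 = 0.6784

0.6784


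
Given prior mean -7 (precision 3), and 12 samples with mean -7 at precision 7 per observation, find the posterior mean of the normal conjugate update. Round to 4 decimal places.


The posterior mean is a precision-weighted average of prior and data.
Post. prec. = 3 + 84 = 87
Post. mean = (-21 + -588)/87 = -609/87 = -7.0

-7.0


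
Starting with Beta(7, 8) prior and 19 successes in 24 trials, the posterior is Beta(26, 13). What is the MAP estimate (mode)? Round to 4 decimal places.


The mode of Beta(a, b) when a > 1 and b > 1 is (a-1)/(a+b-2)
= (26 - 1) / (26 + 13 - 2)
= 25 / 37
= 0.6757

0.6757


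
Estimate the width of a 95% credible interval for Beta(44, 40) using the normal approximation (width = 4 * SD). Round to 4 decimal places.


For Beta(a,b): Var = ab/((a+b)^2(a+b+1))
Var = 0.0029, SD = 0.0542
Approximate 95% CI width = 4 * 0.0542 = 0.2167

0.2167


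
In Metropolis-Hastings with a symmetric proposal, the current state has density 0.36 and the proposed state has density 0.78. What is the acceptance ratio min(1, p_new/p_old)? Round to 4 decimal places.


Ratio = p_new / p_old = 0.78 / 0.36 = 2.1667
Acceptance = min(1, 2.1667) = 1.0

1.0


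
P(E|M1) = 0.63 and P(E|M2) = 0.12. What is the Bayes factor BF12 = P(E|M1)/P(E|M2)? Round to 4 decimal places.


Bayes factor BF12 = P(E|M1) / P(E|M2)
= 0.63 / 0.12
= 5.25

5.25


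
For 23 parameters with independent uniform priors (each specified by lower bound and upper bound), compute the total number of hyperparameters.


A uniform prior has 2 hyperparameters per parameter.
Total = 23 * 2 = 46

46


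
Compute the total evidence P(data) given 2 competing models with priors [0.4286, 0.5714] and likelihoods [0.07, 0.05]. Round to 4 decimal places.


Marginal likelihood = sum P(model_i) * P(data|model_i)
Model 1: 0.4286 * 0.07 = 0.03
Model 2: 0.5714 * 0.05 = 0.0286
Total = 0.0586

0.0586


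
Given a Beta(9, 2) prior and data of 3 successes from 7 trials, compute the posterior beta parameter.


Number of failures = 7 - 3 = 4
Posterior beta = 2 + 4 = 6

6


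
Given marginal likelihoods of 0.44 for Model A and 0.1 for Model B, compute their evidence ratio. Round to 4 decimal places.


Ratio = ML(A) / ML(B) = 0.44/0.1
= 4.4

4.4


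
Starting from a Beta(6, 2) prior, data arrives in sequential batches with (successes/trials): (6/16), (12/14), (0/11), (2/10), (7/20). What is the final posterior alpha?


In sequential Bayesian updating, we sum all successes.
Total successes = 27
Final alpha = 6 + 27 = 33

33


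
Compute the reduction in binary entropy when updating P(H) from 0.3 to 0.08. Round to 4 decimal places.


H_before = -p*log2(p) - (1-p)*log2(1-p) for p=0.3: 0.8813
H_after for p=0.08: 0.4022
Reduction = 0.8813 - 0.4022 = 0.4791

0.4791


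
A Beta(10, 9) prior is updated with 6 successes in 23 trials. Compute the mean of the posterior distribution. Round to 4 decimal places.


After update: Beta(16, 26)
Mean = 16 / (16 + 26) = 16 / 42
= 0.381

0.381


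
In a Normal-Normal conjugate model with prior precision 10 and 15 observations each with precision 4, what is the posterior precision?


Posterior precision = prior precision + n * observation precision
= 10 + 15 * 4
= 10 + 60 = 70

70


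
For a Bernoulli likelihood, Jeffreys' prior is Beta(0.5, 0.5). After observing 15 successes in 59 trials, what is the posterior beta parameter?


Jeffreys' prior for Bernoulli is Beta(0.5, 0.5).
Posterior is Beta(0.5 + k, 0.5 + n - k).
Posterior beta = 0.5 + (n - k) = 0.5 + 44 = 44.5

44.5


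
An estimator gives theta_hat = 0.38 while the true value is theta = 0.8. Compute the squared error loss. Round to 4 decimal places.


The squared error loss is (theta_hat - theta)^2
= (0.38 - 0.8)^2
= (-0.42)^2 = 0.1764

0.1764


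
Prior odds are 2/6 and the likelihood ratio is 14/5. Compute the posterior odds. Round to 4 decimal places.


Posterior odds = prior odds * likelihood ratio
= (2/6) * (14/5)
= 28 / 30
= 0.9333

0.9333


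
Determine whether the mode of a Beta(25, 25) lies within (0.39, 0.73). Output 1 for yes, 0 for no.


First find the mode: (a-1)/(a+b-2) = 0.5
Is 0.5 in (0.39, 0.73)? 1

1


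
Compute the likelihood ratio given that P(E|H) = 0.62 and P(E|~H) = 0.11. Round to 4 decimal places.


LR = P(E|H) / P(E|~H)
= 0.62 / 0.11 = 5.6364

5.6364


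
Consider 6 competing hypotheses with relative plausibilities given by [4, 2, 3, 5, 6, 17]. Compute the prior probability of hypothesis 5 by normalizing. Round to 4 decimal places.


Sum of weights = 4 + 2 + 3 + 5 + 6 + 17 = 37
Normalized prior for H5 = 6 / 37
= 0.1622

0.1622


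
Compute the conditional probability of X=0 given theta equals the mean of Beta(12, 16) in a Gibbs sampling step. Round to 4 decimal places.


Mean of Beta(12, 16) = 0.4286
P(X=0 | theta=0.4286) = 0.5714

0.5714


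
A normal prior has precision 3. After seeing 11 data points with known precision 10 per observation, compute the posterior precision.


In the conjugate normal model, precisions add:
tau_posterior = tau_prior + n * tau_data
= 3 + 11*10 = 113

113


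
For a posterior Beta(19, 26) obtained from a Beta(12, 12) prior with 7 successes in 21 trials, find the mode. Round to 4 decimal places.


Mode = (alpha - 1) / (alpha + beta - 2)
= 18 / 43
= 0.4186

0.4186


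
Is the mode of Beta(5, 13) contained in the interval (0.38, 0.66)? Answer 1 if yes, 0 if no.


Mode = (a-1)/(a+b-2) = 4/16 = 0.25
Interval: (0.38, 0.66)
Contains mode? 0

0


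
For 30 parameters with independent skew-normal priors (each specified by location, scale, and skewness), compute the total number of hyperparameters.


A skew-normal prior has 3 hyperparameters per parameter.
Total = 30 * 3 = 90

90


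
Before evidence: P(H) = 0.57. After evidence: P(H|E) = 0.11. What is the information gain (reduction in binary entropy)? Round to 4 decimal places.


Prior entropy = 0.9858
Posterior entropy = 0.4999
Information gain = 0.9858 - 0.4999 = 0.4859

0.4859


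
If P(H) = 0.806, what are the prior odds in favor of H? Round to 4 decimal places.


Prior odds = P(H) / (1 - P(H))
= 0.806 / 0.194
= 4.1546

4.1546


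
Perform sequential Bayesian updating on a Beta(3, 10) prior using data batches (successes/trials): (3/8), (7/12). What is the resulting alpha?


Accumulate successes: 10
Posterior alpha = prior alpha + sum of successes
= 3 + 10 = 13

13


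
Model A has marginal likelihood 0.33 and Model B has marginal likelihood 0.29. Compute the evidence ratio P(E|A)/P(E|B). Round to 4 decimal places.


Evidence ratio = P(E|A) / P(E|B)
= 0.33 / 0.29
= 1.1379

1.1379


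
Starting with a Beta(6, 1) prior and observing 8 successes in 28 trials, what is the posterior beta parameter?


Posterior beta = prior beta + failures
Failures = 28 - 8 = 20
beta_post = 1 + 20 = 21

21


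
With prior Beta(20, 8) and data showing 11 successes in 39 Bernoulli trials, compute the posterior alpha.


Conjugate update: alpha_posterior = alpha_prior + k
= 20 + 11 = 31

31


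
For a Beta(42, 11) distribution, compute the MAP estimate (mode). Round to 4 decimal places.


MAP = mode = (a-1)/(a+b-2)
= (42-1)/(42+11-2)
= 41/51 = 0.8039

0.8039


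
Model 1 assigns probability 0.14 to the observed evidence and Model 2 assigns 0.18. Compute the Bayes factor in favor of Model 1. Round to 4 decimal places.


BF = P(data|M1) / P(data|M2)
= 0.14 / 0.18 = 0.7778

0.7778


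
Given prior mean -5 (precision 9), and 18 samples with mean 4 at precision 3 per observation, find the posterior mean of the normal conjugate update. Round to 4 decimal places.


The posterior mean is a precision-weighted average of prior and data.
Post. prec. = 9 + 54 = 63
Post. mean = (-45 + 216)/63 = 171/63 = 2.7143

2.7143


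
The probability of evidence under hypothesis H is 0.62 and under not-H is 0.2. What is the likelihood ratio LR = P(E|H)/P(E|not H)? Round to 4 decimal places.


LR = 0.62 / 0.2
= 3.1

3.1


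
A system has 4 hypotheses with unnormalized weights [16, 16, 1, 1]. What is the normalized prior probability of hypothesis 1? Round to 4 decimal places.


The normalized prior is the weight divided by the total.
Total weight = 34
P(H1) = 16 / 34 = 0.4706

0.4706


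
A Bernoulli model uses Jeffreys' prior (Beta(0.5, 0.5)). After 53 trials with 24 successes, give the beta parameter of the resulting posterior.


Posterior = Beta(prior_alpha + successes, prior_beta + failures)
= Beta(0.5 + 24, 0.5 + 29)
Posterior beta = 0.5 + (n - k) = 0.5 + 29 = 29.5

29.5


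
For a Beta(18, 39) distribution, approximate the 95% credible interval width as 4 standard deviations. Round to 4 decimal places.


Variance of Beta(a,b) = ab / ((a+b)^2 * (a+b+1))
= 18*39 / ((57)^2 * 58)
= 0.0037
SD = sqrt(0.0037) = 0.061
Width = 4 * SD = 0.2441

0.2441


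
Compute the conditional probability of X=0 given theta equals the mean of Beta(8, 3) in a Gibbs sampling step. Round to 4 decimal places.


Mean of Beta(8, 3) = 0.7273
P(X=0 | theta=0.7273) = 0.2727

0.2727


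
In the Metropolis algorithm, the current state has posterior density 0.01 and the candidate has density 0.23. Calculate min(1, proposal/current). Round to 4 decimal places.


Ratio = 0.23/0.01 = 23.0
Acceptance probability = min(1, 23.0)
= 1.0

1.0


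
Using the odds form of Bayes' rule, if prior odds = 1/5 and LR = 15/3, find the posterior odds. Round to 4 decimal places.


Bayes' rule in odds form: posterior odds = prior odds * LR
= (1 * 15) / (5 * 3)
= 15/15 = 1.0

1.0


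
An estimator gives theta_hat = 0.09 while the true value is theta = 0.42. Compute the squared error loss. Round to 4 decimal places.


The squared error loss is (theta_hat - theta)^2
= (0.09 - 0.42)^2
= (-0.33)^2 = 0.1089

0.1089


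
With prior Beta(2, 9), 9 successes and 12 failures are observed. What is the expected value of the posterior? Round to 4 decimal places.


Posterior = Beta(11, 21)
E[theta] = alpha/(alpha+beta)
= 11/32 = 0.3438

0.3438


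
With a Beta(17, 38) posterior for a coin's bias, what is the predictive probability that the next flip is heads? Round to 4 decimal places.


The predictive probability equals the posterior mean.
P(next = heads) = alpha / (alpha + beta)
= 17 / 55 = 0.3091

0.3091


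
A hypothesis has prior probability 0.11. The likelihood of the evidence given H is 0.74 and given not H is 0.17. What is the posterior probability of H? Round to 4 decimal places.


Using Bayes' theorem:
P(E) = 0.11 * 0.74 + 0.89 * 0.17
P(E) = 0.2327
P(H|E) = (0.11 * 0.74) / 0.2327 = 0.3498

0.3498


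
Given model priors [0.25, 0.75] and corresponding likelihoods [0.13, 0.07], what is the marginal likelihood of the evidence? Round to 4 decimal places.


P(E) = sum_i P(M_i) P(E|M_i)
= 0.0325 + 0.0525
= 0.085

0.085


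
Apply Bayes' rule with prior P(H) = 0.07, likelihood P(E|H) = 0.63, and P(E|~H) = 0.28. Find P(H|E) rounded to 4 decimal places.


Step 1: Compute marginal P(E) = P(E|H)P(H) + P(E|~H)P(~H)
= 0.63*0.07 + 0.28*0.93 = 0.3045
Step 2: P(H|E) = P(E|H)P(H)/P(E) = 0.0441/0.3045
= 0.1448

0.1448


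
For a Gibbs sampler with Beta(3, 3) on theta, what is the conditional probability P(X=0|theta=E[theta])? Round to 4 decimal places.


E[theta] = 3/(3+3) = 0.5
P(X=0|theta) = 1 - theta = 0.5

0.5


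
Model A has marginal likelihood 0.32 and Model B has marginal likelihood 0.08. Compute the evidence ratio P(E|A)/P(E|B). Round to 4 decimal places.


Evidence ratio = P(E|A) / P(E|B)
= 0.32 / 0.08
= 4.0

4.0


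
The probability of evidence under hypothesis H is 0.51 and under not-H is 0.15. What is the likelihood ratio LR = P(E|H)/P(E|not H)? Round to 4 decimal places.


LR = 0.51 / 0.15
= 3.4

3.4


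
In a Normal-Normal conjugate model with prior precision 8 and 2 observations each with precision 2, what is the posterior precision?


Posterior precision = prior precision + n * observation precision
= 8 + 2 * 2
= 8 + 4 = 12

12


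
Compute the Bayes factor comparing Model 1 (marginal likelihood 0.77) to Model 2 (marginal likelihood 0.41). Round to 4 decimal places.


BF12 = marginal likelihood of M1 / marginal likelihood of M2
= 0.77/0.41
= 1.878

1.878


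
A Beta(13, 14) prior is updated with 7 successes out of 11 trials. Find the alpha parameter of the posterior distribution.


In the Beta-Binomial conjugate update:
alpha_post = alpha_prior + successes
= 13 + 7
= 20

20


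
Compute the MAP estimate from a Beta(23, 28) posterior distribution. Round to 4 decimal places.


MAP = mode of Beta distribution
= (alpha - 1)/(alpha + beta - 2)
= (23-1)/(23+28-2)
= 22/49 = 0.449

0.449


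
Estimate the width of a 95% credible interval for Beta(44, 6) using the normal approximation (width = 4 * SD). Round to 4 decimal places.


For Beta(a,b): Var = ab/((a+b)^2(a+b+1))
Var = 0.0021, SD = 0.0455
Approximate 95% CI width = 4 * 0.0455 = 0.182

0.182


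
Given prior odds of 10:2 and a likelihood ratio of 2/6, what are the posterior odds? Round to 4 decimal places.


Posterior odds = prior odds * LR
Prior odds = 10/2 = 5.0
LR = 2/6 = 0.3333
Posterior odds = 5.0 * 0.3333 = 1.6667

1.6667


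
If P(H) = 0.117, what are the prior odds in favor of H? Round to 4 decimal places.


Prior odds = P(H) / (1 - P(H))
= 0.117 / 0.883
= 0.1325

0.1325


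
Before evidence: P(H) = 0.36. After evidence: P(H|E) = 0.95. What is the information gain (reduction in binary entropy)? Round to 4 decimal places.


Prior entropy = 0.9427
Posterior entropy = 0.2864
Information gain = 0.9427 - 0.2864 = 0.6563

0.6563


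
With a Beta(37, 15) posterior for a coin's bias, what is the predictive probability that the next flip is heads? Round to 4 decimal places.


The predictive probability equals the posterior mean.
P(next = heads) = alpha / (alpha + beta)
= 37 / 52 = 0.7115

0.7115


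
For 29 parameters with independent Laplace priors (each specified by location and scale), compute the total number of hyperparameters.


A Laplace prior has 2 hyperparameters per parameter.
Total = 29 * 2 = 58

58


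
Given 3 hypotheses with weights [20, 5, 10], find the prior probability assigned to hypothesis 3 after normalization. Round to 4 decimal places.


To normalize, divide each weight by the sum of all weights.
Sum = 35
Prior(H3) = 10/35 = 0.2857

0.2857


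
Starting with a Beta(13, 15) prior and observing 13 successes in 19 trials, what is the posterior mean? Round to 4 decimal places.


Posterior parameters: alpha = 13 + 13 = 26
beta = 15 + 6 = 21
Posterior mean = alpha / (alpha + beta) = 26 / 47
= 0.5532

0.5532


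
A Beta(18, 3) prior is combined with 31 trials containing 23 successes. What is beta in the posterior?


In conjugate updating:
beta_posterior = beta_prior + (n - k)
= 3 + (31 - 23)
= 3 + 8 = 11

11


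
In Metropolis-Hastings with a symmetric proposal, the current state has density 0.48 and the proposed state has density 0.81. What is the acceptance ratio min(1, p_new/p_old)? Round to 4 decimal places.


Ratio = p_new / p_old = 0.81 / 0.48 = 1.6875
Acceptance = min(1, 1.6875) = 1.0

1.0


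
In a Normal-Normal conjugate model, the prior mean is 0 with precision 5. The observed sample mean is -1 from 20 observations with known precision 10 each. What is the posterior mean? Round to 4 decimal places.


Posterior precision = tau0 + n*tau = 5 + 20*10 = 205
Posterior mean = (tau0*mu0 + n*tau*xbar) / posterior_precision
= (5*0 + 20*10*-1) / 205
= -200 / 205 = -0.9756

-0.9756


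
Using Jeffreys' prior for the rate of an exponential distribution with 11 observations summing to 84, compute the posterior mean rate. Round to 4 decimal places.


Jeffreys' prior leads to posterior Gamma(11, 84).
Mean = 11/84 = 0.131

0.131


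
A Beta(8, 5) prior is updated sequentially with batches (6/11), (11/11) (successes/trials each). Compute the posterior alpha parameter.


Sequential conjugate updating is equivalent to a single batch update.
Total successes across all batches = 17
alpha_posterior = alpha_prior + total_successes = 8 + 17
= 25

25


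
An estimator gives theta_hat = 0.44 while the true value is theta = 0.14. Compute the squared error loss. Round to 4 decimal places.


The squared error loss is (theta_hat - theta)^2
= (0.44 - 0.14)^2
= (0.3)^2 = 0.09

0.09


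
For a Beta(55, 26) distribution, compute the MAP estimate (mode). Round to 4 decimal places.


MAP = mode = (a-1)/(a+b-2)
= (55-1)/(55+26-2)
= 54/79 = 0.6835

0.6835


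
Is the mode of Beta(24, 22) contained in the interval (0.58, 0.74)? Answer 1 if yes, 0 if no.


Mode = (a-1)/(a+b-2) = 23/44 = 0.5227
Interval: (0.58, 0.74)
Contains mode? 0

0


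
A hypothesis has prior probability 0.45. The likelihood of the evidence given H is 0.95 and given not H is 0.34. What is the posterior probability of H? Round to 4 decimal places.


Using Bayes' theorem:
P(E) = 0.45 * 0.95 + 0.55 * 0.34
P(E) = 0.6145
P(H|E) = (0.45 * 0.95) / 0.6145 = 0.6957

0.6957


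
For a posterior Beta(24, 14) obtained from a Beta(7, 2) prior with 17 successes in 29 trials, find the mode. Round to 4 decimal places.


Mode = (alpha - 1) / (alpha + beta - 2)
= 23 / 36
= 0.6389

0.6389


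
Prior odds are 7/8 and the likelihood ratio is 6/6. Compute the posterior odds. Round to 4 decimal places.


Posterior odds = prior odds * likelihood ratio
= (7/8) * (6/6)
= 42 / 48
= 0.875

0.875


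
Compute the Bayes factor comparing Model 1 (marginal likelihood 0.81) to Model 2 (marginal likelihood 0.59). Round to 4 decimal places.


BF12 = marginal likelihood of M1 / marginal likelihood of M2
= 0.81/0.59
= 1.3729

1.3729


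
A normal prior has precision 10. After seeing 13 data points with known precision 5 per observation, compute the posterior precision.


In the conjugate normal model, precisions add:
tau_posterior = tau_prior + n * tau_data
= 10 + 13*5 = 75

75


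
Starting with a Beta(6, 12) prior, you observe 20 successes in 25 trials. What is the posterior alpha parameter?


For a Beta-Binomial conjugate model:
Posterior alpha = prior alpha + number of successes
= 6 + 20 = 26

26


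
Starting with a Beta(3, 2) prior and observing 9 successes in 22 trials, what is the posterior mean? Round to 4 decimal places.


Posterior parameters: alpha = 3 + 9 = 12
beta = 2 + 13 = 15
Posterior mean = alpha / (alpha + beta) = 12 / 27
= 0.4444

0.4444


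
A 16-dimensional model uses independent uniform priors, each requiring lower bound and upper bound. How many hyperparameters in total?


Per parameter: 2 (lower bound and upper bound).
Total = 16 * 2 = 32

32


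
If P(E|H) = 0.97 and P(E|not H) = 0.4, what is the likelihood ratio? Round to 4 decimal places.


Likelihood ratio = P(E|H) / P(E|not H)
= 0.97 / 0.4
= 2.425

2.425


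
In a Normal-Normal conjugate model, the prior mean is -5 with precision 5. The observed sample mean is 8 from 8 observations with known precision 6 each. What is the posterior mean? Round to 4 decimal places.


Posterior precision = tau0 + n*tau = 5 + 8*6 = 53
Posterior mean = (tau0*mu0 + n*tau*xbar) / posterior_precision
= (5*-5 + 8*6*8) / 53
= 359 / 53 = 6.7736

6.7736


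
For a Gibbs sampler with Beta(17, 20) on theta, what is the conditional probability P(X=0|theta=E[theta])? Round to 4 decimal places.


E[theta] = 17/(17+20) = 0.4595
P(X=0|theta) = 1 - theta = 0.5405

0.5405


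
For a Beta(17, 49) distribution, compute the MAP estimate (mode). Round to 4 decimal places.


MAP = mode = (a-1)/(a+b-2)
= (17-1)/(17+49-2)
= 16/64 = 0.25

0.25


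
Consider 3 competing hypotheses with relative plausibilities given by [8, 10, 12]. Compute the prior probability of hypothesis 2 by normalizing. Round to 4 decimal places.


Sum of weights = 8 + 10 + 12 = 30
Normalized prior for H2 = 10 / 30
= 0.3333

0.3333


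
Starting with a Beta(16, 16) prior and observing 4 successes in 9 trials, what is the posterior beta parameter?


Posterior beta = prior beta + failures
Failures = 9 - 4 = 5
beta_post = 16 + 5 = 21

21


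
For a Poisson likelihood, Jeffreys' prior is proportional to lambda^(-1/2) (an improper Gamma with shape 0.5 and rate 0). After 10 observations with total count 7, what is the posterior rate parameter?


Jeffreys' prior for Poisson is proportional to lambda^(-1/2).
Posterior is Gamma(0.5 + S, 0 + n) = Gamma(0.5 + 7, 10).
Posterior rate = 0 + n = 10

10.0


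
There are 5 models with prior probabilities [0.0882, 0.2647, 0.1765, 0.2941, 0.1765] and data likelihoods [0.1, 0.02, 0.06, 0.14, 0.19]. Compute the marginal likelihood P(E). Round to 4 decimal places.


P(E) = sum over models of P(M_i) * P(E|M_i)
= 0.0882*0.1 + 0.2647*0.02 + 0.1765*0.06 + 0.2941*0.14 + 0.1765*0.19
= 0.0994

0.0994


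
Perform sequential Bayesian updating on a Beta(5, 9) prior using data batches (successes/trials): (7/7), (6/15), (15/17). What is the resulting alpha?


Accumulate successes: 28
Posterior alpha = prior alpha + sum of successes
= 5 + 28 = 33

33


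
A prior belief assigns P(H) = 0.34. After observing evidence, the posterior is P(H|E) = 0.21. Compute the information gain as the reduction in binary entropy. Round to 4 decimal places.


H(prior) = -0.34*log2(0.34) - 0.66*log2(0.66)
= 0.9248
H(post) = -0.21*log2(0.21) - 0.79*log2(0.79)
= 0.7415
IG = 0.9248 - 0.7415 = 0.1833

0.1833


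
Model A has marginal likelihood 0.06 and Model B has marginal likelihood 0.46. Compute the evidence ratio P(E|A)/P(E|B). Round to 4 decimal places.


Evidence ratio = P(E|A) / P(E|B)
= 0.06 / 0.46
= 0.1304

0.1304


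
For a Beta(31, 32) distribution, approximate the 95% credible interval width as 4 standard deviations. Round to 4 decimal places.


Variance of Beta(a,b) = ab / ((a+b)^2 * (a+b+1))
= 31*32 / ((63)^2 * 64)
= 0.0039
SD = sqrt(0.0039) = 0.0625
Width = 4 * SD = 0.25

0.25


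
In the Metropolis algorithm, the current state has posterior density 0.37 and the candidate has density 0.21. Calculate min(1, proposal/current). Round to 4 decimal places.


Ratio = 0.21/0.37 = 0.5676
Acceptance probability = min(1, 0.5676)
= 0.5676

0.5676


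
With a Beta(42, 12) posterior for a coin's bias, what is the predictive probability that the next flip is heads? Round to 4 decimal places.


The predictive probability equals the posterior mean.
P(next = heads) = alpha / (alpha + beta)
= 42 / 54 = 0.7778

0.7778


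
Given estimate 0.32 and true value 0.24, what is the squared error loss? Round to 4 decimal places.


Squared error = (estimate - true)^2
Difference = 0.08
Loss = 0.08^2 = 0.0064

0.0064


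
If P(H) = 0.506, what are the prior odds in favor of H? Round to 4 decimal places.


Prior odds = P(H) / (1 - P(H))
= 0.506 / 0.494
= 1.0243

1.0243


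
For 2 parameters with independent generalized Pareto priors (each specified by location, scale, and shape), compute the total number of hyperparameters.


A generalized Pareto prior has 3 hyperparameters per parameter.
Total = 2 * 3 = 6

6


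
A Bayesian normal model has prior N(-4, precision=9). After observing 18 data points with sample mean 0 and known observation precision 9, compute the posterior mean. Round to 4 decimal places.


Posterior mean = (prior_precision * prior_mean + n * data_precision * data_mean) / (prior_precision + n * data_precision)
Numerator = 9*-4 + 18*9*0 = -36
Denominator = 9 + 18*9 = 171
Posterior mean = -0.2105

-0.2105


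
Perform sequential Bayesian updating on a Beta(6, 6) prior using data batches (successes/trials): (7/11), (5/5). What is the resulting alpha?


Accumulate successes: 12
Posterior alpha = prior alpha + sum of successes
= 6 + 12 = 18

18


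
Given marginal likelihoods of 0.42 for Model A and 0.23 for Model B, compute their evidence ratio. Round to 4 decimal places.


Ratio = ML(A) / ML(B) = 0.42/0.23
= 1.8261

1.8261


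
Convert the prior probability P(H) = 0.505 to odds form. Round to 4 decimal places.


P(not H) = 1 - 0.505 = 0.495
Odds = 0.505 / 0.495 = 1.0202

1.0202


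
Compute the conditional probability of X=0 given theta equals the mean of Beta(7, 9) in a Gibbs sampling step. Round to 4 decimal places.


Mean of Beta(7, 9) = 0.4375
P(X=0 | theta=0.4375) = 0.5625

0.5625


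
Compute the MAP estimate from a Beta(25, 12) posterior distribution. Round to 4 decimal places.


MAP = mode of Beta distribution
= (alpha - 1)/(alpha + beta - 2)
= (25-1)/(25+12-2)
= 24/35 = 0.6857

0.6857


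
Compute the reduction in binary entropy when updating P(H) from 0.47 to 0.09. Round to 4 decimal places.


H_before = -p*log2(p) - (1-p)*log2(1-p) for p=0.47: 0.9974
H_after for p=0.09: 0.4365
Reduction = 0.9974 - 0.4365 = 0.5609

0.5609


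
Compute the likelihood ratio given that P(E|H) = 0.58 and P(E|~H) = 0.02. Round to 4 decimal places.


LR = P(E|H) / P(E|~H)
= 0.58 / 0.02 = 29.0

29.0


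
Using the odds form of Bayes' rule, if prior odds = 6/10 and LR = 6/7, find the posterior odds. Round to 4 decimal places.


Bayes' rule in odds form: posterior odds = prior odds * LR
= (6 * 6) / (10 * 7)
= 36/70 = 0.5143

0.5143


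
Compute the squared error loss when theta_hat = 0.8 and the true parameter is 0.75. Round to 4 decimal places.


L = (theta_hat - theta_true)^2
= (0.8 - 0.75)^2
= 0.05^2 = 0.0025

0.0025


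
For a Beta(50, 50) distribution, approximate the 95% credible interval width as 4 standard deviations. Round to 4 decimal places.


Variance of Beta(a,b) = ab / ((a+b)^2 * (a+b+1))
= 50*50 / ((100)^2 * 101)
= 0.0025
SD = sqrt(0.0025) = 0.0498
Width = 4 * SD = 0.199

0.199


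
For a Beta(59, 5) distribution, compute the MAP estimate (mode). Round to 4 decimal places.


MAP = mode = (a-1)/(a+b-2)
= (59-1)/(59+5-2)
= 58/62 = 0.9355

0.9355


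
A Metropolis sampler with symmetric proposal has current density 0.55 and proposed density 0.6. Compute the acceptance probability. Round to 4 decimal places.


For symmetric proposals, acceptance = min(1, pi(x*)/pi(x))
= min(1, 0.6/0.55)
= min(1, 1.0909) = 1.0

1.0
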